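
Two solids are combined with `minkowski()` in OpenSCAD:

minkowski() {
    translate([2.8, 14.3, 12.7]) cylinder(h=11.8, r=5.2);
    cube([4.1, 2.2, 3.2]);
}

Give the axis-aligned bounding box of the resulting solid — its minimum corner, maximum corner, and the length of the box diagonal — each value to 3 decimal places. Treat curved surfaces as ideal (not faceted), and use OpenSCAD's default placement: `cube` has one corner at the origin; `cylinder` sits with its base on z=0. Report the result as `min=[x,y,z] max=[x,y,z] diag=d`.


min=[-2.400,9.100,12.700] max=[12.100,21.700,27.700] diag=24.372

A = translate([2.8, 14.3, 12.7]) cylinder(h=11.8, r=5.2) → bbox [-2.4,9.1,12.7] .. [8,19.5,24.5]
B = cube([4.1, 2.2, 3.2]) → bbox [0,0,0] .. [4.1,2.2,3.2]
lo = A.lo+B.lo = [-2.4+0, 9.1+0, 12.7+0] = [-2.400,9.100,12.700]
hi = A.hi+B.hi = [8+4.1, 19.5+2.2, 24.5+3.2] = [12.100,21.700,27.700]
diag = √(14.5²+12.6²+15²) = √594.01 = 24.372


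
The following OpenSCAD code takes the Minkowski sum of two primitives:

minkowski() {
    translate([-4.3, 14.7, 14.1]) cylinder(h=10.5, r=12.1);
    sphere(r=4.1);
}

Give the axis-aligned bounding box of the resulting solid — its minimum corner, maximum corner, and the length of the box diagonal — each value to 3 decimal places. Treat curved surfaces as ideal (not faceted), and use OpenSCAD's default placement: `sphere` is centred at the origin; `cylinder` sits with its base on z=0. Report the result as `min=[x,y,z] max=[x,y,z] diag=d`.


A = translate([-4.3, 14.7, 14.1]) cylinder(h=10.5, r=12.1) → bbox [-16.4,2.6,14.1] .. [7.8,26.8,24.6]
B = sphere(r=4.1) → bbox [-4.1,-4.1,-4.1] .. [4.1,4.1,4.1]
lo = A.lo+B.lo = [-16.4-4.1, 2.6-4.1, 14.1-4.1] = [-20.500,-1.500,10.000]
hi = A.hi+B.hi = [7.8+4.1, 26.8+4.1, 24.6+4.1] = [11.900,30.900,28.700]
diag = √(32.4²+32.4²+18.7²) = √2449.21 = 49.489

min=[-20.500,-1.500,10.000] max=[11.900,30.900,28.700] diag=49.489


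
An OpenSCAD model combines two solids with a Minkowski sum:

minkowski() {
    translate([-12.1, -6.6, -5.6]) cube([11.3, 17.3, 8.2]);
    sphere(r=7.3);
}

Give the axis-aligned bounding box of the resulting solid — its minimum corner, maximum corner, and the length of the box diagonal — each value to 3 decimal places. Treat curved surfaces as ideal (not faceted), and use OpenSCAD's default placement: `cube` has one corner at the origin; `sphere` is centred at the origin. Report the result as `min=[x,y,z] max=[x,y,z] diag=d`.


A = translate([-12.1, -6.6, -5.6]) cube([11.3, 17.3, 8.2]) → bbox [-12.1,-6.6,-5.6] .. [-0.8,10.7,2.6]
B = sphere(r=7.3) → bbox [-7.3,-7.3,-7.3] .. [7.3,7.3,7.3]
lo = A.lo+B.lo = [-12.1-7.3, -6.6-7.3, -5.6-7.3] = [-19.400,-13.900,-12.900]
hi = A.hi+B.hi = [-0.8+7.3, 10.7+7.3, 2.6+7.3] = [6.500,18.000,9.900]
diag = √(25.9²+31.9²+22.8²) = √2208.26 = 46.992

min=[-19.400,-13.900,-12.900] max=[6.500,18.000,9.900] diag=46.992


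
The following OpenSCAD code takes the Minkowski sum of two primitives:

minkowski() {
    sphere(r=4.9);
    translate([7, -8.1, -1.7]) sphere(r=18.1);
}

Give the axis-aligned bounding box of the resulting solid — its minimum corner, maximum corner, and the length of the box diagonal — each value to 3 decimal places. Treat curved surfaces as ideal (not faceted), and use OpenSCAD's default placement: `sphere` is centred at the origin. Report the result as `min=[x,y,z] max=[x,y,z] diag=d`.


A = translate([7, -8.1, -1.7]) sphere(r=18.1) → bbox [-11.1,-26.2,-19.8] .. [25.1,10,16.4]
B = sphere(r=4.9) → bbox [-4.9,-4.9,-4.9] .. [4.9,4.9,4.9]
lo = A.lo+B.lo = [-11.1-4.9, -26.2-4.9, -19.8-4.9] = [-16.000,-31.100,-24.700]
hi = A.hi+B.hi = [25.1+4.9, 10+4.9, 16.4+4.9] = [30.000,14.900,21.300]
diag = √(46²+46²+46²) = √6348 = 79.674

min=[-16.000,-31.100,-24.700] max=[30.000,14.900,21.300] diag=79.674


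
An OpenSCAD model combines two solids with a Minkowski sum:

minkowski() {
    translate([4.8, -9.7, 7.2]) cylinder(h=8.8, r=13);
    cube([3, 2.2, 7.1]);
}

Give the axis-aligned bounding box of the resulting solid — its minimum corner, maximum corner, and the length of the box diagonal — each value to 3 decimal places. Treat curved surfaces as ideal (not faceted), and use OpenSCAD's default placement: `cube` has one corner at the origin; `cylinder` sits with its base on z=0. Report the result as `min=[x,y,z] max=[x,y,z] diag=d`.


A = translate([4.8, -9.7, 7.2]) cylinder(h=8.8, r=13) → bbox [-8.2,-22.7,7.2] .. [17.8,3.3,16]
B = cube([3, 2.2, 7.1]) → bbox [0,0,0] .. [3,2.2,7.1]
lo = A.lo+B.lo = [-8.2+0, -22.7+0, 7.2+0] = [-8.200,-22.700,7.200]
hi = A.hi+B.hi = [17.8+3, 3.3+2.2, 16+7.1] = [20.800,5.500,23.100]
diag = √(29²+28.2²+15.9²) = √1889.05 = 43.463

min=[-8.200,-22.700,7.200] max=[20.800,5.500,23.100] diag=43.463


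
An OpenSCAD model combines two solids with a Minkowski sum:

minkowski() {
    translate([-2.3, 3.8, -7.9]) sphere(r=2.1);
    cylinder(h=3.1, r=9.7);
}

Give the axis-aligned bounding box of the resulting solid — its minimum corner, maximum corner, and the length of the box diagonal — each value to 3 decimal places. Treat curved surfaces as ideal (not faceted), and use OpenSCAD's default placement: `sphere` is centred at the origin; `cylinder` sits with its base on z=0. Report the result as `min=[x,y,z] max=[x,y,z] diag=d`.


min=[-14.100,-8.000,-10.000] max=[9.500,15.600,-2.700] diag=34.164

A = translate([-2.3, 3.8, -7.9]) sphere(r=2.1) → bbox [-4.4,1.7,-10] .. [-0.2,5.9,-5.8]
B = cylinder(h=3.1, r=9.7) → bbox [-9.7,-9.7,0] .. [9.7,9.7,3.1]
lo = A.lo+B.lo = [-4.4-9.7, 1.7-9.7, -10+0] = [-14.100,-8.000,-10.000]
hi = A.hi+B.hi = [-0.2+9.7, 5.9+9.7, -5.8+3.1] = [9.500,15.600,-2.700]
diag = √(23.6²+23.6²+7.3²) = √1167.21 = 34.164


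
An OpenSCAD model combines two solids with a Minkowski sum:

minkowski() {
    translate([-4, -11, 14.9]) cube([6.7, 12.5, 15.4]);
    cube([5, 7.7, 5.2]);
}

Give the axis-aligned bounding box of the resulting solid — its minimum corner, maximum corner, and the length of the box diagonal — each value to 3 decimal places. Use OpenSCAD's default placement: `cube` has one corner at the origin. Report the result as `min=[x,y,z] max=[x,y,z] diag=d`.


min=[-4.000,-11.000,14.900] max=[7.700,9.200,35.500] diag=31.133

A = translate([-4, -11, 14.9]) cube([6.7, 12.5, 15.4]) → bbox [-4,-11,14.9] .. [2.7,1.5,30.3]
B = cube([5, 7.7, 5.2]) → bbox [0,0,0] .. [5,7.7,5.2]
lo = A.lo+B.lo = [-4+0, -11+0, 14.9+0] = [-4.000,-11.000,14.900]
hi = A.hi+B.hi = [2.7+5, 1.5+7.7, 30.3+5.2] = [7.700,9.200,35.500]
diag = √(11.7²+20.2²+20.6²) = √969.29 = 31.133


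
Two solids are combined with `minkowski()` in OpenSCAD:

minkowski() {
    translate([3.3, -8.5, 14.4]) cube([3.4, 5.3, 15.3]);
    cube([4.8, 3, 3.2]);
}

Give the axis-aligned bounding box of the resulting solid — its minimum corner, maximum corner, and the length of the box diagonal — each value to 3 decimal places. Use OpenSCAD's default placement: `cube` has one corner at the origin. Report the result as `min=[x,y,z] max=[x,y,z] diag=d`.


A = translate([3.3, -8.5, 14.4]) cube([3.4, 5.3, 15.3]) → bbox [3.3,-8.5,14.4] .. [6.7,-3.2,29.7]
B = cube([4.8, 3, 3.2]) → bbox [0,0,0] .. [4.8,3,3.2]
lo = A.lo+B.lo = [3.3+0, -8.5+0, 14.4+0] = [3.300,-8.500,14.400]
hi = A.hi+B.hi = [6.7+4.8, -3.2+3, 29.7+3.2] = [11.500,-0.200,32.900]
diag = √(8.2²+8.3²+18.5²) = √478.38 = 21.872

min=[3.300,-8.500,14.400] max=[11.500,-0.200,32.900] diag=21.872


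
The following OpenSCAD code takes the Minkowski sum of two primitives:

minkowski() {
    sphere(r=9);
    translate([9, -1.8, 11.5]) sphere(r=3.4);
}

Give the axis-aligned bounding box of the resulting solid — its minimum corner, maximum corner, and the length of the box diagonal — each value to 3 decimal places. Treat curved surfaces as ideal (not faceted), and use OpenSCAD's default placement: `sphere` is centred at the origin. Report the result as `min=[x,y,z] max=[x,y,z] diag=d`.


A = translate([9, -1.8, 11.5]) sphere(r=3.4) → bbox [5.6,-5.2,8.1] .. [12.4,1.6,14.9]
B = sphere(r=9) → bbox [-9,-9,-9] .. [9,9,9]
lo = A.lo+B.lo = [5.6-9, -5.2-9, 8.1-9] = [-3.400,-14.200,-0.900]
hi = A.hi+B.hi = [12.4+9, 1.6+9, 14.9+9] = [21.400,10.600,23.900]
diag = √(24.8²+24.8²+24.8²) = √1845.12 = 42.955

min=[-3.400,-14.200,-0.900] max=[21.400,10.600,23.900] diag=42.955


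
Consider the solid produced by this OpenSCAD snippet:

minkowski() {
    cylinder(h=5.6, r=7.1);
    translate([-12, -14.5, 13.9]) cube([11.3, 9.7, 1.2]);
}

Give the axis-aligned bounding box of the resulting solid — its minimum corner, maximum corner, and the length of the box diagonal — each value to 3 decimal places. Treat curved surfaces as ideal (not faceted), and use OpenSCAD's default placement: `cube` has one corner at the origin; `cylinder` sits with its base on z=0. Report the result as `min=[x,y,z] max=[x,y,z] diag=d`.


A = translate([-12, -14.5, 13.9]) cube([11.3, 9.7, 1.2]) → bbox [-12,-14.5,13.9] .. [-0.7,-4.8,15.1]
B = cylinder(h=5.6, r=7.1) → bbox [-7.1,-7.1,0] .. [7.1,7.1,5.6]
lo = A.lo+B.lo = [-12-7.1, -14.5-7.1, 13.9+0] = [-19.100,-21.600,13.900]
hi = A.hi+B.hi = [-0.7+7.1, -4.8+7.1, 15.1+5.6] = [6.400,2.300,20.700]
diag = √(25.5²+23.9²+6.8²) = √1267.7 = 35.605

min=[-19.100,-21.600,13.900] max=[6.400,2.300,20.700] diag=35.605


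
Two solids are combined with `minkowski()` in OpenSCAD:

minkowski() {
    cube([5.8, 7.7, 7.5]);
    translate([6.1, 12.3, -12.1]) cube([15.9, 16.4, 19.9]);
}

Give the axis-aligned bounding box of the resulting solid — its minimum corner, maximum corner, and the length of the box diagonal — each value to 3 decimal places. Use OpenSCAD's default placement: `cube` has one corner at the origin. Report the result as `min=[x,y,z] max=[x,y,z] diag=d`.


min=[6.100,12.300,-12.100] max=[27.800,36.400,15.300] diag=42.455

A = translate([6.1, 12.3, -12.1]) cube([15.9, 16.4, 19.9]) → bbox [6.1,12.3,-12.1] .. [22,28.7,7.8]
B = cube([5.8, 7.7, 7.5]) → bbox [0,0,0] .. [5.8,7.7,7.5]
lo = A.lo+B.lo = [6.1+0, 12.3+0, -12.1+0] = [6.100,12.300,-12.100]
hi = A.hi+B.hi = [22+5.8, 28.7+7.7, 7.8+7.5] = [27.800,36.400,15.300]
diag = √(21.7²+24.1²+27.4²) = √1802.46 = 42.455


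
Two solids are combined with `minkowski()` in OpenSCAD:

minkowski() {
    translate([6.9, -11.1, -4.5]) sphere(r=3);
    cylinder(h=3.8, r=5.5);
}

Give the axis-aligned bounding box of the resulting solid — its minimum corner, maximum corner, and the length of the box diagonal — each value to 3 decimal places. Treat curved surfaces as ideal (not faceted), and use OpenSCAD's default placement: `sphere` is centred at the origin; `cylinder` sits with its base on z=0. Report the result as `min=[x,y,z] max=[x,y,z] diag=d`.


A = translate([6.9, -11.1, -4.5]) sphere(r=3) → bbox [3.9,-14.1,-7.5] .. [9.9,-8.1,-1.5]
B = cylinder(h=3.8, r=5.5) → bbox [-5.5,-5.5,0] .. [5.5,5.5,3.8]
lo = A.lo+B.lo = [3.9-5.5, -14.1-5.5, -7.5+0] = [-1.600,-19.600,-7.500]
hi = A.hi+B.hi = [9.9+5.5, -8.1+5.5, -1.5+3.8] = [15.400,-2.600,2.300]
diag = √(17²+17²+9.8²) = √674.04 = 25.962

min=[-1.600,-19.600,-7.500] max=[15.400,-2.600,2.300] diag=25.962


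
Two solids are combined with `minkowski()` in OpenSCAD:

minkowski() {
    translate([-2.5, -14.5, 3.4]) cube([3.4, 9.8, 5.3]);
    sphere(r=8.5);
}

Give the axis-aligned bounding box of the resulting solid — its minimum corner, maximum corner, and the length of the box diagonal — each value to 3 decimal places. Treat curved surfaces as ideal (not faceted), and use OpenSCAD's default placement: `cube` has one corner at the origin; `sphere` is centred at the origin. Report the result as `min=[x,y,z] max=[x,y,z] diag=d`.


min=[-11.000,-23.000,-5.100] max=[9.400,3.800,17.200] diag=40.394

A = translate([-2.5, -14.5, 3.4]) cube([3.4, 9.8, 5.3]) → bbox [-2.5,-14.5,3.4] .. [0.9,-4.7,8.7]
B = sphere(r=8.5) → bbox [-8.5,-8.5,-8.5] .. [8.5,8.5,8.5]
lo = A.lo+B.lo = [-2.5-8.5, -14.5-8.5, 3.4-8.5] = [-11.000,-23.000,-5.100]
hi = A.hi+B.hi = [0.9+8.5, -4.7+8.5, 8.7+8.5] = [9.400,3.800,17.200]
diag = √(20.4²+26.8²+22.3²) = √1631.69 = 40.394


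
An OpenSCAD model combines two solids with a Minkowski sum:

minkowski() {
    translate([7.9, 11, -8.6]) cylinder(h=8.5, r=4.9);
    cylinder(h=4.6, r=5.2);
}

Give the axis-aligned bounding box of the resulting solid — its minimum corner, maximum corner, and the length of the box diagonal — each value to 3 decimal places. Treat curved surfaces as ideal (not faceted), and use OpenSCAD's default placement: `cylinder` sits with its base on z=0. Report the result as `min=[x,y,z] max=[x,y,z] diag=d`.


A = translate([7.9, 11, -8.6]) cylinder(h=8.5, r=4.9) → bbox [3,6.1,-8.6] .. [12.8,15.9,-0.1]
B = cylinder(h=4.6, r=5.2) → bbox [-5.2,-5.2,0] .. [5.2,5.2,4.6]
lo = A.lo+B.lo = [3-5.2, 6.1-5.2, -8.6+0] = [-2.200,0.900,-8.600]
hi = A.hi+B.hi = [12.8+5.2, 15.9+5.2, -0.1+4.6] = [18.000,21.100,4.500]
diag = √(20.2²+20.2²+13.1²) = √987.69 = 31.428

min=[-2.200,0.900,-8.600] max=[18.000,21.100,4.500] diag=31.428


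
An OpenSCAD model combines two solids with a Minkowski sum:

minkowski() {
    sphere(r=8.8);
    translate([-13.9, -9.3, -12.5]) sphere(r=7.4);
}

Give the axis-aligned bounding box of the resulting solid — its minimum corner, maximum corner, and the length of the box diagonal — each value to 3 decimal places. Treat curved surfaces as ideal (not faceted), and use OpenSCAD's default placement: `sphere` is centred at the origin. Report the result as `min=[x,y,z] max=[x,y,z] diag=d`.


A = translate([-13.9, -9.3, -12.5]) sphere(r=7.4) → bbox [-21.3,-16.7,-19.9] .. [-6.5,-1.9,-5.1]
B = sphere(r=8.8) → bbox [-8.8,-8.8,-8.8] .. [8.8,8.8,8.8]
lo = A.lo+B.lo = [-21.3-8.8, -16.7-8.8, -19.9-8.8] = [-30.100,-25.500,-28.700]
hi = A.hi+B.hi = [-6.5+8.8, -1.9+8.8, -5.1+8.8] = [2.300,6.900,3.700]
diag = √(32.4²+32.4²+32.4²) = √3149.28 = 56.118

min=[-30.100,-25.500,-28.700] max=[2.300,6.900,3.700] diag=56.118


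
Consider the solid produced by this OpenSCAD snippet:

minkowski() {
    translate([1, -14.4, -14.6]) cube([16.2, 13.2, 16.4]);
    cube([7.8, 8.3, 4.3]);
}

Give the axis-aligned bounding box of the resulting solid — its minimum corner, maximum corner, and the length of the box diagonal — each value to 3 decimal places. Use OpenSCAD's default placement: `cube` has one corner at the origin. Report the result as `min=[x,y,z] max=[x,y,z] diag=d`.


min=[1.000,-14.400,-14.600] max=[25.000,7.100,6.100] diag=38.298

A = translate([1, -14.4, -14.6]) cube([16.2, 13.2, 16.4]) → bbox [1,-14.4,-14.6] .. [17.2,-1.2,1.8]
B = cube([7.8, 8.3, 4.3]) → bbox [0,0,0] .. [7.8,8.3,4.3]
lo = A.lo+B.lo = [1+0, -14.4+0, -14.6+0] = [1.000,-14.400,-14.600]
hi = A.hi+B.hi = [17.2+7.8, -1.2+8.3, 1.8+4.3] = [25.000,7.100,6.100]
diag = √(24²+21.5²+20.7²) = √1466.74 = 38.298


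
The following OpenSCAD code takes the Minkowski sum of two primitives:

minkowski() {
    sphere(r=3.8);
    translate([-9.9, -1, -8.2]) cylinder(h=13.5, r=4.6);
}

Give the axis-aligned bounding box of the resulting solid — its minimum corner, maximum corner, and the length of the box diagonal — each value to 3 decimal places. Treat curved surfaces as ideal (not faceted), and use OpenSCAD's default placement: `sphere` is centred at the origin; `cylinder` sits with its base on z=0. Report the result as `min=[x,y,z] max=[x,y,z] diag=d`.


min=[-18.300,-9.400,-12.000] max=[-1.500,7.400,9.100] diag=31.776

A = translate([-9.9, -1, -8.2]) cylinder(h=13.5, r=4.6) → bbox [-14.5,-5.6,-8.2] .. [-5.3,3.6,5.3]
B = sphere(r=3.8) → bbox [-3.8,-3.8,-3.8] .. [3.8,3.8,3.8]
lo = A.lo+B.lo = [-14.5-3.8, -5.6-3.8, -8.2-3.8] = [-18.300,-9.400,-12.000]
hi = A.hi+B.hi = [-5.3+3.8, 3.6+3.8, 5.3+3.8] = [-1.500,7.400,9.100]
diag = √(16.8²+16.8²+21.1²) = √1009.69 = 31.776


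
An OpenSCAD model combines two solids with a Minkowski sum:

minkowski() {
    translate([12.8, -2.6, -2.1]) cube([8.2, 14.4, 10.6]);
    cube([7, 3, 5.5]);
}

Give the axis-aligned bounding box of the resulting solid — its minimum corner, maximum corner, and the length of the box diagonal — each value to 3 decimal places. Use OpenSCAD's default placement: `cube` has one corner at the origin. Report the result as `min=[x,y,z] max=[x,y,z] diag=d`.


A = translate([12.8, -2.6, -2.1]) cube([8.2, 14.4, 10.6]) → bbox [12.8,-2.6,-2.1] .. [21,11.8,8.5]
B = cube([7, 3, 5.5]) → bbox [0,0,0] .. [7,3,5.5]
lo = A.lo+B.lo = [12.8+0, -2.6+0, -2.1+0] = [12.800,-2.600,-2.100]
hi = A.hi+B.hi = [21+7, 11.8+3, 8.5+5.5] = [28.000,14.800,14.000]
diag = √(15.2²+17.4²+16.1²) = √793.01 = 28.160

min=[12.800,-2.600,-2.100] max=[28.000,14.800,14.000] diag=28.160


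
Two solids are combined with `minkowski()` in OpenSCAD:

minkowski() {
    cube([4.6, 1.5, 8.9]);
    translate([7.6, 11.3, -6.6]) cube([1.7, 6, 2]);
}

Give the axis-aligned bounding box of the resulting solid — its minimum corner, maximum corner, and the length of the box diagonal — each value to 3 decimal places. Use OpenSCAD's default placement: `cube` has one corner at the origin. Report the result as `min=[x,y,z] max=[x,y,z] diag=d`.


A = translate([7.6, 11.3, -6.6]) cube([1.7, 6, 2]) → bbox [7.6,11.3,-6.6] .. [9.3,17.3,-4.6]
B = cube([4.6, 1.5, 8.9]) → bbox [0,0,0] .. [4.6,1.5,8.9]
lo = A.lo+B.lo = [7.6+0, 11.3+0, -6.6+0] = [7.600,11.300,-6.600]
hi = A.hi+B.hi = [9.3+4.6, 17.3+1.5, -4.6+8.9] = [13.900,18.800,4.300]
diag = √(6.3²+7.5²+10.9²) = √214.75 = 14.654

min=[7.600,11.300,-6.600] max=[13.900,18.800,4.300] diag=14.654


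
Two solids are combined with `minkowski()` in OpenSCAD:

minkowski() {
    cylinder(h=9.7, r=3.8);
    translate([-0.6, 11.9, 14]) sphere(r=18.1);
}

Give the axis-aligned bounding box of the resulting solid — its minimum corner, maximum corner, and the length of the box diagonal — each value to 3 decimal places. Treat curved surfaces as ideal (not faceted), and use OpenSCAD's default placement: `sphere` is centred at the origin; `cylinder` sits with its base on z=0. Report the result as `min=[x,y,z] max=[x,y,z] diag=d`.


A = translate([-0.6, 11.9, 14]) sphere(r=18.1) → bbox [-18.7,-6.2,-4.1] .. [17.5,30,32.1]
B = cylinder(h=9.7, r=3.8) → bbox [-3.8,-3.8,0] .. [3.8,3.8,9.7]
lo = A.lo+B.lo = [-18.7-3.8, -6.2-3.8, -4.1+0] = [-22.500,-10.000,-4.100]
hi = A.hi+B.hi = [17.5+3.8, 30+3.8, 32.1+9.7] = [21.300,33.800,41.800]
diag = √(43.8²+43.8²+45.9²) = √5943.69 = 77.095

min=[-22.500,-10.000,-4.100] max=[21.300,33.800,41.800] diag=77.095


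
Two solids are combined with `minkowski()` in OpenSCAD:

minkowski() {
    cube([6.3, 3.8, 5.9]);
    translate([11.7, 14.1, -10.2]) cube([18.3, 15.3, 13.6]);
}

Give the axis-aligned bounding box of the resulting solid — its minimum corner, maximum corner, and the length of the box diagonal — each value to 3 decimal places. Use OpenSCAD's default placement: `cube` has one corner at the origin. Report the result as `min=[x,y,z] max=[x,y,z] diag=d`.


A = translate([11.7, 14.1, -10.2]) cube([18.3, 15.3, 13.6]) → bbox [11.7,14.1,-10.2] .. [30,29.4,3.4]
B = cube([6.3, 3.8, 5.9]) → bbox [0,0,0] .. [6.3,3.8,5.9]
lo = A.lo+B.lo = [11.7+0, 14.1+0, -10.2+0] = [11.700,14.100,-10.200]
hi = A.hi+B.hi = [30+6.3, 29.4+3.8, 3.4+5.9] = [36.300,33.200,9.300]
diag = √(24.6²+19.1²+19.5²) = √1350.22 = 36.745

min=[11.700,14.100,-10.200] max=[36.300,33.200,9.300] diag=36.745


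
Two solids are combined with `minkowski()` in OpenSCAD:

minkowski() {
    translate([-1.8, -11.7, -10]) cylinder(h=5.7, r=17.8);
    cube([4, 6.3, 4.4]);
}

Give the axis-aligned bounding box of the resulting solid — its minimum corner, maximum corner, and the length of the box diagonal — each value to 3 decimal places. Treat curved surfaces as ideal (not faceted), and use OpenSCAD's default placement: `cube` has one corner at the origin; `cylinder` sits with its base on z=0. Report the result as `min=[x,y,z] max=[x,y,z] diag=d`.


min=[-19.600,-29.500,-10.000] max=[20.000,12.400,0.100] diag=58.530

A = translate([-1.8, -11.7, -10]) cylinder(h=5.7, r=17.8) → bbox [-19.6,-29.5,-10] .. [16,6.1,-4.3]
B = cube([4, 6.3, 4.4]) → bbox [0,0,0] .. [4,6.3,4.4]
lo = A.lo+B.lo = [-19.6+0, -29.5+0, -10+0] = [-19.600,-29.500,-10.000]
hi = A.hi+B.hi = [16+4, 6.1+6.3, -4.3+4.4] = [20.000,12.400,0.100]
diag = √(39.6²+41.9²+10.1²) = √3425.78 = 58.530


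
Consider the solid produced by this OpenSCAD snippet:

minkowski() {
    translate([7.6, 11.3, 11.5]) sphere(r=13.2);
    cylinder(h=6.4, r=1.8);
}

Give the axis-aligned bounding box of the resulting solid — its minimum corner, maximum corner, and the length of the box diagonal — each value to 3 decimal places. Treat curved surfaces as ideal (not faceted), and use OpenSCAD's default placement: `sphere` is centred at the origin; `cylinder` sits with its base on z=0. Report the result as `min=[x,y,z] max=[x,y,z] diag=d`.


A = translate([7.6, 11.3, 11.5]) sphere(r=13.2) → bbox [-5.6,-1.9,-1.7] .. [20.8,24.5,24.7]
B = cylinder(h=6.4, r=1.8) → bbox [-1.8,-1.8,0] .. [1.8,1.8,6.4]
lo = A.lo+B.lo = [-5.6-1.8, -1.9-1.8, -1.7+0] = [-7.400,-3.700,-1.700]
hi = A.hi+B.hi = [20.8+1.8, 24.5+1.8, 24.7+6.4] = [22.600,26.300,31.100]
diag = √(30²+30²+32.8²) = √2875.84 = 53.627

min=[-7.400,-3.700,-1.700] max=[22.600,26.300,31.100] diag=53.627


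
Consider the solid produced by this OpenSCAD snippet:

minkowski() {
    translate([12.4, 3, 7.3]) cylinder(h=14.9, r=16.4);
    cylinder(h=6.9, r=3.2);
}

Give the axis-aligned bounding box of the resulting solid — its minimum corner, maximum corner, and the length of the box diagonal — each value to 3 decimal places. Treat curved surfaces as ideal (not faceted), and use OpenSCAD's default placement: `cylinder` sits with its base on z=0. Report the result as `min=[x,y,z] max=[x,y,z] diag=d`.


min=[-7.200,-16.600,7.300] max=[32.000,22.600,29.100] diag=59.569

A = translate([12.4, 3, 7.3]) cylinder(h=14.9, r=16.4) → bbox [-4,-13.4,7.3] .. [28.8,19.4,22.2]
B = cylinder(h=6.9, r=3.2) → bbox [-3.2,-3.2,0] .. [3.2,3.2,6.9]
lo = A.lo+B.lo = [-4-3.2, -13.4-3.2, 7.3+0] = [-7.200,-16.600,7.300]
hi = A.hi+B.hi = [28.8+3.2, 19.4+3.2, 22.2+6.9] = [32.000,22.600,29.100]
diag = √(39.2²+39.2²+21.8²) = √3548.52 = 59.569


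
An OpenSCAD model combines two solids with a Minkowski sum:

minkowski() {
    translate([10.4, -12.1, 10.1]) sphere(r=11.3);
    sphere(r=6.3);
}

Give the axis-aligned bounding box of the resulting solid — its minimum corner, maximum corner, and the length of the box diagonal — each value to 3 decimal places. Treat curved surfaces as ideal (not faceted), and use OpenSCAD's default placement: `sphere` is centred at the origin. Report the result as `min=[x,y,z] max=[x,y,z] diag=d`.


A = translate([10.4, -12.1, 10.1]) sphere(r=11.3) → bbox [-0.9,-23.4,-1.2] .. [21.7,-0.8,21.4]
B = sphere(r=6.3) → bbox [-6.3,-6.3,-6.3] .. [6.3,6.3,6.3]
lo = A.lo+B.lo = [-0.9-6.3, -23.4-6.3, -1.2-6.3] = [-7.200,-29.700,-7.500]
hi = A.hi+B.hi = [21.7+6.3, -0.8+6.3, 21.4+6.3] = [28.000,5.500,27.700]
diag = √(35.2²+35.2²+35.2²) = √3717.12 = 60.968

min=[-7.200,-29.700,-7.500] max=[28.000,5.500,27.700] diag=60.968


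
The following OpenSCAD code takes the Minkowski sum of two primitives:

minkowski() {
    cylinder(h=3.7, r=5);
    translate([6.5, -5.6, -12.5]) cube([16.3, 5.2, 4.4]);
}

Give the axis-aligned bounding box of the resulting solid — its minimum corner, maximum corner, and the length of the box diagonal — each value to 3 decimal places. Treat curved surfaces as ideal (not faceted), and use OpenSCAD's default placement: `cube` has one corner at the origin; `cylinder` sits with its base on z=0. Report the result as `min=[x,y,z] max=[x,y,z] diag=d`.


min=[1.500,-10.600,-12.500] max=[27.800,4.600,-4.400] diag=31.438

A = translate([6.5, -5.6, -12.5]) cube([16.3, 5.2, 4.4]) → bbox [6.5,-5.6,-12.5] .. [22.8,-0.4,-8.1]
B = cylinder(h=3.7, r=5) → bbox [-5,-5,0] .. [5,5,3.7]
lo = A.lo+B.lo = [6.5-5, -5.6-5, -12.5+0] = [1.500,-10.600,-12.500]
hi = A.hi+B.hi = [22.8+5, -0.4+5, -8.1+3.7] = [27.800,4.600,-4.400]
diag = √(26.3²+15.2²+8.1²) = √988.34 = 31.438


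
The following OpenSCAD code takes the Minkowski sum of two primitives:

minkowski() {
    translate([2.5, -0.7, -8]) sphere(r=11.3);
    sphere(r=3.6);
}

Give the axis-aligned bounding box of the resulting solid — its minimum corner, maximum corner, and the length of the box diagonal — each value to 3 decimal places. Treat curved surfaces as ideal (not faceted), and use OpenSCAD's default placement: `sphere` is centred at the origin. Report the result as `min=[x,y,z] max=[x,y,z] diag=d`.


min=[-12.400,-15.600,-22.900] max=[17.400,14.200,6.900] diag=51.615

A = translate([2.5, -0.7, -8]) sphere(r=11.3) → bbox [-8.8,-12,-19.3] .. [13.8,10.6,3.3]
B = sphere(r=3.6) → bbox [-3.6,-3.6,-3.6] .. [3.6,3.6,3.6]
lo = A.lo+B.lo = [-8.8-3.6, -12-3.6, -19.3-3.6] = [-12.400,-15.600,-22.900]
hi = A.hi+B.hi = [13.8+3.6, 10.6+3.6, 3.3+3.6] = [17.400,14.200,6.900]
diag = √(29.8²+29.8²+29.8²) = √2664.12 = 51.615


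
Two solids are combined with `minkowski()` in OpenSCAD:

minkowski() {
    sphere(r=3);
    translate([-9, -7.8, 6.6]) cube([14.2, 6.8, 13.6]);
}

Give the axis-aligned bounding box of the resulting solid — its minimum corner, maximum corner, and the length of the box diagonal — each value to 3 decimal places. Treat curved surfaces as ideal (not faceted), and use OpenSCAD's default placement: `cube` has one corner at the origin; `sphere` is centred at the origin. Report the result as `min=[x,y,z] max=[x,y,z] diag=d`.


A = translate([-9, -7.8, 6.6]) cube([14.2, 6.8, 13.6]) → bbox [-9,-7.8,6.6] .. [5.2,-1,20.2]
B = sphere(r=3) → bbox [-3,-3,-3] .. [3,3,3]
lo = A.lo+B.lo = [-9-3, -7.8-3, 6.6-3] = [-12.000,-10.800,3.600]
hi = A.hi+B.hi = [5.2+3, -1+3, 20.2+3] = [8.200,2.000,23.200]
diag = √(20.2²+12.8²+19.6²) = √956.04 = 30.920

min=[-12.000,-10.800,3.600] max=[8.200,2.000,23.200] diag=30.920


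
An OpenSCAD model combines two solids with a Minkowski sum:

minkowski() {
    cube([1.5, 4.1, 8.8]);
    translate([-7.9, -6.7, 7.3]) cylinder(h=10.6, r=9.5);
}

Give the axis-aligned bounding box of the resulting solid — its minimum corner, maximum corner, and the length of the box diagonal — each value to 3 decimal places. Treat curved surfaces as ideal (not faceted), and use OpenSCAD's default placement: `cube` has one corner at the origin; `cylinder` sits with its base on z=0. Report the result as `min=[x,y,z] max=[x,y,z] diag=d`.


A = translate([-7.9, -6.7, 7.3]) cylinder(h=10.6, r=9.5) → bbox [-17.4,-16.2,7.3] .. [1.6,2.8,17.9]
B = cube([1.5, 4.1, 8.8]) → bbox [0,0,0] .. [1.5,4.1,8.8]
lo = A.lo+B.lo = [-17.4+0, -16.2+0, 7.3+0] = [-17.400,-16.200,7.300]
hi = A.hi+B.hi = [1.6+1.5, 2.8+4.1, 17.9+8.8] = [3.100,6.900,26.700]
diag = √(20.5²+23.1²+19.4²) = √1330.22 = 36.472

min=[-17.400,-16.200,7.300] max=[3.100,6.900,26.700] diag=36.472


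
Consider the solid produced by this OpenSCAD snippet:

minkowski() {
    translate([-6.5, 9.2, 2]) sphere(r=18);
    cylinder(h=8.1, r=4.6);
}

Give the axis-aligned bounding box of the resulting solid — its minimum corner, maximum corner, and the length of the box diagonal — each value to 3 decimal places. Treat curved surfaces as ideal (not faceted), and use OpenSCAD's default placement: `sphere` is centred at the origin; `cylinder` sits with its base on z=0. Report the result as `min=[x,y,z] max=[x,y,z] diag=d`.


min=[-29.100,-13.400,-16.000] max=[16.100,31.800,28.100] diag=77.659

A = translate([-6.5, 9.2, 2]) sphere(r=18) → bbox [-24.5,-8.8,-16] .. [11.5,27.2,20]
B = cylinder(h=8.1, r=4.6) → bbox [-4.6,-4.6,0] .. [4.6,4.6,8.1]
lo = A.lo+B.lo = [-24.5-4.6, -8.8-4.6, -16+0] = [-29.100,-13.400,-16.000]
hi = A.hi+B.hi = [11.5+4.6, 27.2+4.6, 20+8.1] = [16.100,31.800,28.100]
diag = √(45.2²+45.2²+44.1²) = √6030.89 = 77.659


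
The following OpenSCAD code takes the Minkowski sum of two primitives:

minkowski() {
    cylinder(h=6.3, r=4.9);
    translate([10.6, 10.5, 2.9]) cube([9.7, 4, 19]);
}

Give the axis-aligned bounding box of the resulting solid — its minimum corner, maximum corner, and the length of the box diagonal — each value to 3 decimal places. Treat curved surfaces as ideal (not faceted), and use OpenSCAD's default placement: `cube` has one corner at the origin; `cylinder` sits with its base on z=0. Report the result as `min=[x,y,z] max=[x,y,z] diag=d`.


A = translate([10.6, 10.5, 2.9]) cube([9.7, 4, 19]) → bbox [10.6,10.5,2.9] .. [20.3,14.5,21.9]
B = cylinder(h=6.3, r=4.9) → bbox [-4.9,-4.9,0] .. [4.9,4.9,6.3]
lo = A.lo+B.lo = [10.6-4.9, 10.5-4.9, 2.9+0] = [5.700,5.600,2.900]
hi = A.hi+B.hi = [20.3+4.9, 14.5+4.9, 21.9+6.3] = [25.200,19.400,28.200]
diag = √(19.5²+13.8²+25.3²) = √1210.78 = 34.796

min=[5.700,5.600,2.900] max=[25.200,19.400,28.200] diag=34.796


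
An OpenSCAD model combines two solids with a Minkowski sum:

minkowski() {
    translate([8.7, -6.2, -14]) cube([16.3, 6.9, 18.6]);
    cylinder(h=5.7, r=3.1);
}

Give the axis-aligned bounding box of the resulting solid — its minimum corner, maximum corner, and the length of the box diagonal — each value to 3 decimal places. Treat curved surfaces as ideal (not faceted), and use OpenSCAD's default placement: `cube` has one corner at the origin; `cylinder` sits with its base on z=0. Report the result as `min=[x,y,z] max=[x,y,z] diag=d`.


A = translate([8.7, -6.2, -14]) cube([16.3, 6.9, 18.6]) → bbox [8.7,-6.2,-14] .. [25,0.7,4.6]
B = cylinder(h=5.7, r=3.1) → bbox [-3.1,-3.1,0] .. [3.1,3.1,5.7]
lo = A.lo+B.lo = [8.7-3.1, -6.2-3.1, -14+0] = [5.600,-9.300,-14.000]
hi = A.hi+B.hi = [25+3.1, 0.7+3.1, 4.6+5.7] = [28.100,3.800,10.300]
diag = √(22.5²+13.1²+24.3²) = √1268.35 = 35.614

min=[5.600,-9.300,-14.000] max=[28.100,3.800,10.300] diag=35.614


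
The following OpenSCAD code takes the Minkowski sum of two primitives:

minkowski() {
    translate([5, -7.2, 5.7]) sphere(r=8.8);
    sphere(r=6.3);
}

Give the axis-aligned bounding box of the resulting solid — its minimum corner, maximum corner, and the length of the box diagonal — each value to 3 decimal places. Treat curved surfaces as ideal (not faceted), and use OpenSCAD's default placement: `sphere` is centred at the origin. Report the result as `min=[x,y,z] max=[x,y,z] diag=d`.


min=[-10.100,-22.300,-9.400] max=[20.100,7.900,20.800] diag=52.308

A = translate([5, -7.2, 5.7]) sphere(r=8.8) → bbox [-3.8,-16,-3.1] .. [13.8,1.6,14.5]
B = sphere(r=6.3) → bbox [-6.3,-6.3,-6.3] .. [6.3,6.3,6.3]
lo = A.lo+B.lo = [-3.8-6.3, -16-6.3, -3.1-6.3] = [-10.100,-22.300,-9.400]
hi = A.hi+B.hi = [13.8+6.3, 1.6+6.3, 14.5+6.3] = [20.100,7.900,20.800]
diag = √(30.2²+30.2²+30.2²) = √2736.12 = 52.308


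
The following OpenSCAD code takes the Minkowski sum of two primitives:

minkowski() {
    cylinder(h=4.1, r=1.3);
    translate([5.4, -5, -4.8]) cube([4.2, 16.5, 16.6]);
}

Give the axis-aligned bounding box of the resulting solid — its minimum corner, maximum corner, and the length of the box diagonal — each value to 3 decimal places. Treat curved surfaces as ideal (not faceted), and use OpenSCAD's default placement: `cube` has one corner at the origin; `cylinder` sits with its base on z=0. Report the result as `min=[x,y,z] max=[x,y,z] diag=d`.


A = translate([5.4, -5, -4.8]) cube([4.2, 16.5, 16.6]) → bbox [5.4,-5,-4.8] .. [9.6,11.5,11.8]
B = cylinder(h=4.1, r=1.3) → bbox [-1.3,-1.3,0] .. [1.3,1.3,4.1]
lo = A.lo+B.lo = [5.4-1.3, -5-1.3, -4.8+0] = [4.100,-6.300,-4.800]
hi = A.hi+B.hi = [9.6+1.3, 11.5+1.3, 11.8+4.1] = [10.900,12.800,15.900]
diag = √(6.8²+19.1²+20.7²) = √839.54 = 28.975

min=[4.100,-6.300,-4.800] max=[10.900,12.800,15.900] diag=28.975


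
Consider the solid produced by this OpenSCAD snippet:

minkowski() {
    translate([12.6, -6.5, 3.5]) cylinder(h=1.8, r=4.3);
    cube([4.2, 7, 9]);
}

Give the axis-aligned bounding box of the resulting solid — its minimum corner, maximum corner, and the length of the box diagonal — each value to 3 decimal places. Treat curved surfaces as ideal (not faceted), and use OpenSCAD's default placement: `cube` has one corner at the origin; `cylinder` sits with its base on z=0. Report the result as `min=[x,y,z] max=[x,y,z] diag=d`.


A = translate([12.6, -6.5, 3.5]) cylinder(h=1.8, r=4.3) → bbox [8.3,-10.8,3.5] .. [16.9,-2.2,5.3]
B = cube([4.2, 7, 9]) → bbox [0,0,0] .. [4.2,7,9]
lo = A.lo+B.lo = [8.3+0, -10.8+0, 3.5+0] = [8.300,-10.800,3.500]
hi = A.hi+B.hi = [16.9+4.2, -2.2+7, 5.3+9] = [21.100,4.800,14.300]
diag = √(12.8²+15.6²+10.8²) = √523.84 = 22.888

min=[8.300,-10.800,3.500] max=[21.100,4.800,14.300] diag=22.888


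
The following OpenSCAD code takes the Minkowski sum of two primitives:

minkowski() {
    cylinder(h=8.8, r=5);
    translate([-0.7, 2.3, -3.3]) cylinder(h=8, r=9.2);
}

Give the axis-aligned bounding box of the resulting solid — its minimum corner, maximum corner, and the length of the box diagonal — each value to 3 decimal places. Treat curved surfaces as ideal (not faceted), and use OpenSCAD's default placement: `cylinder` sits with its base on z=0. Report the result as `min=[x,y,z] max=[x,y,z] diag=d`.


A = translate([-0.7, 2.3, -3.3]) cylinder(h=8, r=9.2) → bbox [-9.9,-6.9,-3.3] .. [8.5,11.5,4.7]
B = cylinder(h=8.8, r=5) → bbox [-5,-5,0] .. [5,5,8.8]
lo = A.lo+B.lo = [-9.9-5, -6.9-5, -3.3+0] = [-14.900,-11.900,-3.300]
hi = A.hi+B.hi = [8.5+5, 11.5+5, 4.7+8.8] = [13.500,16.500,13.500]
diag = √(28.4²+28.4²+16.8²) = √1895.36 = 43.536

min=[-14.900,-11.900,-3.300] max=[13.500,16.500,13.500] diag=43.536


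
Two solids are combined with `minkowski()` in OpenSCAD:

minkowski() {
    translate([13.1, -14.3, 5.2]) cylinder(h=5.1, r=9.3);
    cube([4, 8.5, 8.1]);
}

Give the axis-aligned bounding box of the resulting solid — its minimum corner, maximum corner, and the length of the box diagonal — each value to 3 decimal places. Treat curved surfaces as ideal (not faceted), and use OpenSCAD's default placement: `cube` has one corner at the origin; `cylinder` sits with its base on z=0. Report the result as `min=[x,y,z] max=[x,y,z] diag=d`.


min=[3.800,-23.600,5.200] max=[26.400,3.500,18.400] diag=37.675

A = translate([13.1, -14.3, 5.2]) cylinder(h=5.1, r=9.3) → bbox [3.8,-23.6,5.2] .. [22.4,-5,10.3]
B = cube([4, 8.5, 8.1]) → bbox [0,0,0] .. [4,8.5,8.1]
lo = A.lo+B.lo = [3.8+0, -23.6+0, 5.2+0] = [3.800,-23.600,5.200]
hi = A.hi+B.hi = [22.4+4, -5+8.5, 10.3+8.1] = [26.400,3.500,18.400]
diag = √(22.6²+27.1²+13.2²) = √1419.41 = 37.675


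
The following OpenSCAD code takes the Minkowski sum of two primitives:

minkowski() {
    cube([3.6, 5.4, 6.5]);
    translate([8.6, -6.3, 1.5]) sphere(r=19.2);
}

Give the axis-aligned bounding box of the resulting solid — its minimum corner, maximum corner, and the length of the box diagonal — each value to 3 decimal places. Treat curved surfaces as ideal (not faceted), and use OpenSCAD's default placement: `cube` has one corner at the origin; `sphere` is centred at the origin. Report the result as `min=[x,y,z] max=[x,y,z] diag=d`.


A = translate([8.6, -6.3, 1.5]) sphere(r=19.2) → bbox [-10.6,-25.5,-17.7] .. [27.8,12.9,20.7]
B = cube([3.6, 5.4, 6.5]) → bbox [0,0,0] .. [3.6,5.4,6.5]
lo = A.lo+B.lo = [-10.6+0, -25.5+0, -17.7+0] = [-10.600,-25.500,-17.700]
hi = A.hi+B.hi = [27.8+3.6, 12.9+5.4, 20.7+6.5] = [31.400,18.300,27.200]
diag = √(42²+43.8²+44.9²) = √5698.45 = 75.488

min=[-10.600,-25.500,-17.700] max=[31.400,18.300,27.200] diag=75.488


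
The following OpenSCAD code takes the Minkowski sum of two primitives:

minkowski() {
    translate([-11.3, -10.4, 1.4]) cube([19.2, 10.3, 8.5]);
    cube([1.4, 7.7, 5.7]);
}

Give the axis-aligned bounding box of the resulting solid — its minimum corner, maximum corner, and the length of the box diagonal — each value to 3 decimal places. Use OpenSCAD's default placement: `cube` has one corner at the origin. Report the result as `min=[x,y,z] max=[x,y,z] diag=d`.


min=[-11.300,-10.400,1.400] max=[9.300,7.600,15.600] diag=30.822

A = translate([-11.3, -10.4, 1.4]) cube([19.2, 10.3, 8.5]) → bbox [-11.3,-10.4,1.4] .. [7.9,-0.1,9.9]
B = cube([1.4, 7.7, 5.7]) → bbox [0,0,0] .. [1.4,7.7,5.7]
lo = A.lo+B.lo = [-11.3+0, -10.4+0, 1.4+0] = [-11.300,-10.400,1.400]
hi = A.hi+B.hi = [7.9+1.4, -0.1+7.7, 9.9+5.7] = [9.300,7.600,15.600]
diag = √(20.6²+18²+14.2²) = √950 = 30.822


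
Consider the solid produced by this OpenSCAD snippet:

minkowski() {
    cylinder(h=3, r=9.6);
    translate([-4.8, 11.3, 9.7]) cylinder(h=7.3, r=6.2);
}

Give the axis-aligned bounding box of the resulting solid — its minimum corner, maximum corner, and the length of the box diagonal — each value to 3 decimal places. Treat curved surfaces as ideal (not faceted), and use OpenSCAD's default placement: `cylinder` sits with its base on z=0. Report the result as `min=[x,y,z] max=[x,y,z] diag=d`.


A = translate([-4.8, 11.3, 9.7]) cylinder(h=7.3, r=6.2) → bbox [-11,5.1,9.7] .. [1.4,17.5,17]
B = cylinder(h=3, r=9.6) → bbox [-9.6,-9.6,0] .. [9.6,9.6,3]
lo = A.lo+B.lo = [-11-9.6, 5.1-9.6, 9.7+0] = [-20.600,-4.500,9.700]
hi = A.hi+B.hi = [1.4+9.6, 17.5+9.6, 17+3] = [11.000,27.100,20.000]
diag = √(31.6²+31.6²+10.3²) = √2103.21 = 45.861

min=[-20.600,-4.500,9.700] max=[11.000,27.100,20.000] diag=45.861


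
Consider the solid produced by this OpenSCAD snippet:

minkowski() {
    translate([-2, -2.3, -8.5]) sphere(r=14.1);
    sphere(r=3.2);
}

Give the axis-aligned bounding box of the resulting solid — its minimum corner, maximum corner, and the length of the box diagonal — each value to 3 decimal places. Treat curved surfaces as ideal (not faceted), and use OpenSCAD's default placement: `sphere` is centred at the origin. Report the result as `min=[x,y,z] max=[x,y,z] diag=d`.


A = translate([-2, -2.3, -8.5]) sphere(r=14.1) → bbox [-16.1,-16.4,-22.6] .. [12.1,11.8,5.6]
B = sphere(r=3.2) → bbox [-3.2,-3.2,-3.2] .. [3.2,3.2,3.2]
lo = A.lo+B.lo = [-16.1-3.2, -16.4-3.2, -22.6-3.2] = [-19.300,-19.600,-25.800]
hi = A.hi+B.hi = [12.1+3.2, 11.8+3.2, 5.6+3.2] = [15.300,15.000,8.800]
diag = √(34.6²+34.6²+34.6²) = √3591.48 = 59.929

min=[-19.300,-19.600,-25.800] max=[15.300,15.000,8.800] diag=59.929


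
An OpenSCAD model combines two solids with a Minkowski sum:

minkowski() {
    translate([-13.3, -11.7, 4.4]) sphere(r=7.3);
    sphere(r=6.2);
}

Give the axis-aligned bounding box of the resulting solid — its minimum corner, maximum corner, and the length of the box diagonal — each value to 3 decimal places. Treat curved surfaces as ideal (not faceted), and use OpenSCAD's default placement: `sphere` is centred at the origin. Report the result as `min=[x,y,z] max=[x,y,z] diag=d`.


min=[-26.800,-25.200,-9.100] max=[0.200,1.800,17.900] diag=46.765

A = translate([-13.3, -11.7, 4.4]) sphere(r=7.3) → bbox [-20.6,-19,-2.9] .. [-6,-4.4,11.7]
B = sphere(r=6.2) → bbox [-6.2,-6.2,-6.2] .. [6.2,6.2,6.2]
lo = A.lo+B.lo = [-20.6-6.2, -19-6.2, -2.9-6.2] = [-26.800,-25.200,-9.100]
hi = A.hi+B.hi = [-6+6.2, -4.4+6.2, 11.7+6.2] = [0.200,1.800,17.900]
diag = √(27²+27²+27²) = √2187 = 46.765


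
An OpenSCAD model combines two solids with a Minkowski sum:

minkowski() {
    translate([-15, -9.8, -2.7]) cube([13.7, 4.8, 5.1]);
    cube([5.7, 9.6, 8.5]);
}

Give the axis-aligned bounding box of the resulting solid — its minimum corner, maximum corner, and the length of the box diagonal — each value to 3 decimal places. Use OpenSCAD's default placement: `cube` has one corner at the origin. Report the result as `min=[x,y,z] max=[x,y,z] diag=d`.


min=[-15.000,-9.800,-2.700] max=[4.400,4.600,10.900] diag=27.725

A = translate([-15, -9.8, -2.7]) cube([13.7, 4.8, 5.1]) → bbox [-15,-9.8,-2.7] .. [-1.3,-5,2.4]
B = cube([5.7, 9.6, 8.5]) → bbox [0,0,0] .. [5.7,9.6,8.5]
lo = A.lo+B.lo = [-15+0, -9.8+0, -2.7+0] = [-15.000,-9.800,-2.700]
hi = A.hi+B.hi = [-1.3+5.7, -5+9.6, 2.4+8.5] = [4.400,4.600,10.900]
diag = √(19.4²+14.4²+13.6²) = √768.68 = 27.725


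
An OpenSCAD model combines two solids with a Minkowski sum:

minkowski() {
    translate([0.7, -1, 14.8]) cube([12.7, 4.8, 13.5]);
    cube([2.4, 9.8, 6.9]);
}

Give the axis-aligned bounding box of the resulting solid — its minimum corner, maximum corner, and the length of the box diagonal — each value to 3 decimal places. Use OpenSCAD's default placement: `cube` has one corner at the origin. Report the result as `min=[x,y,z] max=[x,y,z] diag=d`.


min=[0.700,-1.000,14.800] max=[15.800,13.600,35.200] diag=29.280

A = translate([0.7, -1, 14.8]) cube([12.7, 4.8, 13.5]) → bbox [0.7,-1,14.8] .. [13.4,3.8,28.3]
B = cube([2.4, 9.8, 6.9]) → bbox [0,0,0] .. [2.4,9.8,6.9]
lo = A.lo+B.lo = [0.7+0, -1+0, 14.8+0] = [0.700,-1.000,14.800]
hi = A.hi+B.hi = [13.4+2.4, 3.8+9.8, 28.3+6.9] = [15.800,13.600,35.200]
diag = √(15.1²+14.6²+20.4²) = √857.33 = 29.280
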